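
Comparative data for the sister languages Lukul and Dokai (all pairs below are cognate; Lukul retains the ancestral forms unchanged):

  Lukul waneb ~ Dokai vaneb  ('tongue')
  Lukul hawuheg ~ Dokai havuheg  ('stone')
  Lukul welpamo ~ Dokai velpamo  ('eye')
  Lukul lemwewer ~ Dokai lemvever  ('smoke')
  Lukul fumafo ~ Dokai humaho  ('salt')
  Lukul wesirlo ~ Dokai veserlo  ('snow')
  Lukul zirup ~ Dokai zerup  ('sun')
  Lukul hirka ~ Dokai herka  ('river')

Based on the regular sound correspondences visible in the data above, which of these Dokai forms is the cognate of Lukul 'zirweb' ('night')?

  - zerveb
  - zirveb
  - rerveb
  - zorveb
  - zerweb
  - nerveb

wesirlo ~ veserlo, zirup ~ zerup — Lukul i corresponds to Dokai e after a consonant, before r.
lemwewer ~ lemvever — Lukul w corresponds to Dokai v after a consonant, before a front vowel.
Applying these to Lukul 'zirweb':
  zirweb → zerweb   (i→e after a consonant, before r)
  zerweb → zerveb   (w→v after a consonant, before a front vowel)
So the Dokai cognate is 'zerveb'.

zerveb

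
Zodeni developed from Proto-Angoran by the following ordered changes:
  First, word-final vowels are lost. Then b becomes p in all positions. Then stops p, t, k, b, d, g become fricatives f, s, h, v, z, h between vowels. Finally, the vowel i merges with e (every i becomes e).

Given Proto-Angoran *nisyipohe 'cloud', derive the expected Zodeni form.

nesyefoh

Zodeni: start from *nisyipohe.
  rule 1 (apocope): nisyipohe → nisyipoh
  rule 2: no change — nisyipoh
  rule 3 (intervocalic lenition): nisyipoh → nisyifoh
  rule 4 (vowel merger): nisyifoh → nesyefoh
  ⇒ Zodeni nesyefoh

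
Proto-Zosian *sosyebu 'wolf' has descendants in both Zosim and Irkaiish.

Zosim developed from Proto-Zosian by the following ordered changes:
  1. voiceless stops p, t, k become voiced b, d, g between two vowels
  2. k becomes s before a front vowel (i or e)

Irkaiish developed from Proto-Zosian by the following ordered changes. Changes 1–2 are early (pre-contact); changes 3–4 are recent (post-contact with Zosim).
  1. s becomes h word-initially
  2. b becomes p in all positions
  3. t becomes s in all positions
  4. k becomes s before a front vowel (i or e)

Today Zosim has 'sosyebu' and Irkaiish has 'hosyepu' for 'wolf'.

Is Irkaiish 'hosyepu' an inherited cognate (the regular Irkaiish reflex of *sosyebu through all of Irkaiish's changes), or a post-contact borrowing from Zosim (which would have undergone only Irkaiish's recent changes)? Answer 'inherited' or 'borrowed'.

inherited

If inherited, *sosyebu would pass through all of Irkaiish's changes:
Irkaiish: *sosyebu > hosyebu > hosyepu  (by debuccalisation, unconditioned shift)
If borrowed from Zosim 'sosyebu' after the early changes, it would undergo only the recent ones:
  rule 3 (unconditioned shift): no change (sosyebu)
  rule 4 (palatalisation): no change (sosyebu)
  ⇒ as a loan: sosyebu
Irkaiish 'hosyepu' matches the inherited outcome exactly, so it is an inherited cognate, not a loan.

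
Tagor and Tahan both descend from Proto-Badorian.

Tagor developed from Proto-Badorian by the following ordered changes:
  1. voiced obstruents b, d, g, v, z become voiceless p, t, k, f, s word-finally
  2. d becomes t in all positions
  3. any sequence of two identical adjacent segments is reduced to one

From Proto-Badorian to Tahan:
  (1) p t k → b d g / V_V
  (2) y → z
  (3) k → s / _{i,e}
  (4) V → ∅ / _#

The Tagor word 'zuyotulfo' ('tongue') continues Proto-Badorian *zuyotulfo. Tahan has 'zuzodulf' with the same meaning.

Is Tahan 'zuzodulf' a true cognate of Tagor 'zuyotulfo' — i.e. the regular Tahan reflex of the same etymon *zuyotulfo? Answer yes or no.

Derive the expected Tahan reflex of *zuyotulfo:
Tahan: *zuyotulfo > zuyodulfo > zuzodulfo > zuzodulf  (by intervocalic voicing, unconditioned shift, apocope)
Tahan 'zuzodulf' matches the regular reflex exactly, so the pair is cognate.

yes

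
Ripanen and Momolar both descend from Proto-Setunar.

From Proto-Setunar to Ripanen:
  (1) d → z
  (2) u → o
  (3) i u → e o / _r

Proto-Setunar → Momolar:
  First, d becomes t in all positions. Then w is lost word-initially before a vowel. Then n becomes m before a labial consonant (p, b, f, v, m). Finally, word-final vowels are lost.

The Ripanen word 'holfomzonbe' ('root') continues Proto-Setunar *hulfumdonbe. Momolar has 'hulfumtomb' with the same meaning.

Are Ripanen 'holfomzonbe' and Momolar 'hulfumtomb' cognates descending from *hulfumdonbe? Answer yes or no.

Derive the expected Momolar reflex of *hulfumdonbe:
Momolar: *hulfumdonbe
  hulfumdonbe → hulfumtonbe   [unconditioned shift]
  hulfumtonbe (rule 2 does not apply)
  hulfumtonbe → hulfumtombe   [nasal place assimilation]
  hulfumtombe → hulfumtomb   [apocope]
  giving Momolar hulfumtomb.
Momolar 'hulfumtomb' matches the regular reflex exactly, so the pair is cognate.

yes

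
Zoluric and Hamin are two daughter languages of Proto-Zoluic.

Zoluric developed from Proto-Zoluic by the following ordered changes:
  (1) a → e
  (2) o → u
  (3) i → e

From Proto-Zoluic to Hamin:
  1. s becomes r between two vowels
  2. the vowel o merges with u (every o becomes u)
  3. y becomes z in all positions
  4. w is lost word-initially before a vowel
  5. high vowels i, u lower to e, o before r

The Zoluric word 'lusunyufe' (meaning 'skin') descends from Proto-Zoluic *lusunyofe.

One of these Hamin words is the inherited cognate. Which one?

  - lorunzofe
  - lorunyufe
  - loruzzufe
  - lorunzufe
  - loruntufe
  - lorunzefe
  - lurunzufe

lorunzufe

Hamin: *lusunyofe > lurunyofe > lurunyufe > lurunzufe > lorunzufe  (by rhotacism, vowel merger, unconditioned shift, pre-rhotic lowering)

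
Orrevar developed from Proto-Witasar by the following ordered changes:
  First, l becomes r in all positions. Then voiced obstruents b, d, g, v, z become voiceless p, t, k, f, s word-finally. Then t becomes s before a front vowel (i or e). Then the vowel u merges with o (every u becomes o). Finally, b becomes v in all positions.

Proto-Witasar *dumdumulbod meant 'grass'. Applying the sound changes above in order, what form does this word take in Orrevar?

Orrevar: start from *dumdumulbod.
  rule 1 (unconditioned shift): dumdumulbod → dumdumurbod
  rule 2 (final devoicing): dumdumurbod → dumdumurbot
  rule 3: no change — dumdumurbot
  rule 4 (vowel merger): dumdumurbot → domdomorbot
  rule 5 (unconditioned shift): domdomorbot → domdomorvot
  ⇒ Orrevar domdomorvot

domdomorvot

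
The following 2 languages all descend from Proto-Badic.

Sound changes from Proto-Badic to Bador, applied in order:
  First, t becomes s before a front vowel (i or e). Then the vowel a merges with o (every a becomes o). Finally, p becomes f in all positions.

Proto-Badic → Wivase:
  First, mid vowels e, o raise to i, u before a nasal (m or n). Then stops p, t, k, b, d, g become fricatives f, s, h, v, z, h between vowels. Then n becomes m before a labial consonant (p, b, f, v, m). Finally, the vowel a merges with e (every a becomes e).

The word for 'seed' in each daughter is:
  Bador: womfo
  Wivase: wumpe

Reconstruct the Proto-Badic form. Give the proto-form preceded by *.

*wompa

Position 5: Bador has o, Wivase has e. Taking the neighbouring segments as reconstructed: Bador o could go back to *a or *o; Wivase e could go back to *a or *e — the one source consistent with every daughter is *a.
Position 4: Bador has f, Wivase has p. Wivase preserves p here (none of its changes turn any other segment into p), so the proto-segment is *p.
Verify the candidate proto-form against each daughter:
Bador: start from *wompa.
  rule 1: no change — wompa
  rule 2 (vowel merger): wompa → wompo
  rule 3 (unconditioned shift): wompo → womfo
  ⇒ Bador womfo
Wivase: *wompa
  wompa → wumpa   [pre-nasal raising]
  wumpa (rule 2 does not apply)
  wumpa (rule 3 does not apply)
  wumpa → wumpe   [vowel merger]
  giving Wivase wumpe.
No other proto-form is consistent with every reflex, so the reconstruction is *wompa.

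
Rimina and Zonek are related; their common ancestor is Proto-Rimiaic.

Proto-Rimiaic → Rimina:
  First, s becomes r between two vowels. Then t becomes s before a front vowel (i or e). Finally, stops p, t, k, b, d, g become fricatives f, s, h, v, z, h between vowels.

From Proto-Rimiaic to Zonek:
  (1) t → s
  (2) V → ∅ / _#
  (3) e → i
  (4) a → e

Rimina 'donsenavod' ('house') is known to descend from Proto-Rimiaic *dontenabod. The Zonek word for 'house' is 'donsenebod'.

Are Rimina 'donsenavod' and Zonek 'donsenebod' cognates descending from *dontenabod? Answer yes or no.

Derive the expected Zonek reflex of *dontenabod:
Zonek: *dontenabod > donsenabod > donsinabod > donsinebod  (by unconditioned shift, vowel merger, vowel merger)
The regular Zonek reflex would be 'donsinebod', but the attested form is 'donsenebod'. The correspondence is irregular, so they are not cognates (the Zonek form has a different source).

no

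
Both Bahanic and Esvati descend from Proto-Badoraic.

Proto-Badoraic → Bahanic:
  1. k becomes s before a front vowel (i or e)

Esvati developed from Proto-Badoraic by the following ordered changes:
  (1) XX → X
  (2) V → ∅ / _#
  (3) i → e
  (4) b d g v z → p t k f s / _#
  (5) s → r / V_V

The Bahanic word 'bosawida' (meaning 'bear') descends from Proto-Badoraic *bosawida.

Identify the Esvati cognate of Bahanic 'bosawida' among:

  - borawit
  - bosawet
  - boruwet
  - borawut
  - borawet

Esvati: *bosawida > bosawid > bosawed > bosawet > borawet  (by apocope, vowel merger, final devoicing, rhotacism)

borawet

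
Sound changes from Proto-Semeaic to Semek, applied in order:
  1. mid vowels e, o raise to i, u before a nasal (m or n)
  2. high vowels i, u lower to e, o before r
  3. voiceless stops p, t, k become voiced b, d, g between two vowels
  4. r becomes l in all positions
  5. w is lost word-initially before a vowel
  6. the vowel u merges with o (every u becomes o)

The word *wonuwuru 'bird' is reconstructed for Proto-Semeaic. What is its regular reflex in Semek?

Semek: *wonuwuru > wunuwuru > wunuworu > wunuwolu > unuwolu > onowolo  (by pre-nasal raising, pre-rhotic lowering, unconditioned shift, glide loss, vowel merger)

onowolo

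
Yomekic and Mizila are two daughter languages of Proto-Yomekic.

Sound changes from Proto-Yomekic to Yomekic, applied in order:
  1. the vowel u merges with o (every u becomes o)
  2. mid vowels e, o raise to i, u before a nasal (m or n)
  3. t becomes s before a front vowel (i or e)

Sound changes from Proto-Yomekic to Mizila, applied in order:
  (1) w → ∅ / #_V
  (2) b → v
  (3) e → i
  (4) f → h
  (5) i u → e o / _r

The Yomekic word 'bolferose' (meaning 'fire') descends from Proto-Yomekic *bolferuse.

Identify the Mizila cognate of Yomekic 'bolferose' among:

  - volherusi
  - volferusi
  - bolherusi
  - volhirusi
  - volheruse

Mizila: *bolferuse
  bolferuse (rule 1 does not apply)
  bolferuse → volferuse   [unconditioned shift]
  volferuse → volfirusi   [vowel merger]
  volfirusi → volhirusi   [unconditioned shift]
  volhirusi → volherusi   [pre-rhotic lowering]
  giving Mizila volherusi.
Only 'volherusi' matches the regular Mizila development of *bolferuse.

volherusi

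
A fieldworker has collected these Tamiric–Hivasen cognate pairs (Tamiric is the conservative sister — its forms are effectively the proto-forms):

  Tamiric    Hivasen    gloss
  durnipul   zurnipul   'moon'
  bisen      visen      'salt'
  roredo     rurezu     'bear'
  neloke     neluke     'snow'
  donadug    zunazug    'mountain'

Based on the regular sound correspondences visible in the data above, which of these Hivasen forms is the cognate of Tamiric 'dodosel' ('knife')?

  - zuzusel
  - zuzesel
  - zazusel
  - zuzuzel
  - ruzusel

zuzusel

donadug ~ zunazug — Tamiric d corresponds to Hivasen z word-initially before a back vowel.
neloke ~ neluke — Tamiric o corresponds to Hivasen u after a consonant, before a consonant other than r, m, n, p, b, f, v.
roredo ~ rurezu — Tamiric d corresponds to Hivasen z between vowels (before a back vowel).
Applying these to Tamiric 'dodosel':
  dodosel → zodosel   (d→z word-initially before a back vowel)
  zodosel → zudosel   (o→u after a consonant, before a consonant other than r, m, n, p, b, f, v)
  zudosel → zuzosel   (d→z between vowels (before a back vowel))
  zuzosel → zuzusel   (o→u after a consonant, before a consonant other than r, m, n, p, b, f, v)
So the Hivasen cognate is 'zuzusel'.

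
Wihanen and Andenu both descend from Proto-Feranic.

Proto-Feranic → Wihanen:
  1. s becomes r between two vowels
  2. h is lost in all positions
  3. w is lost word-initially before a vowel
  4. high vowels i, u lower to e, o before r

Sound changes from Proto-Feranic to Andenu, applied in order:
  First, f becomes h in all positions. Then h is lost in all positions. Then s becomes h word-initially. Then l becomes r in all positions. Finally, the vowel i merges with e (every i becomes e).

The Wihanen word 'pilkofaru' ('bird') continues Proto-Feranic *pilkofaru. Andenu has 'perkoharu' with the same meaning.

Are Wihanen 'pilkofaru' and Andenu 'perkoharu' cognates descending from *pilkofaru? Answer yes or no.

Derive the expected Andenu reflex of *pilkofaru:
Andenu: start from *pilkofaru.
  rule 1 (unconditioned shift): pilkofaru → pilkoharu
  rule 2 (h-loss): pilkoharu → pilkoaru
  rule 3: no change — pilkoaru
  rule 4 (unconditioned shift): pilkoaru → pirkoaru
  rule 5 (vowel merger): pirkoaru → perkoaru
  ⇒ Andenu perkoaru
The regular Andenu reflex would be 'perkoaru', but the attested form is 'perkoharu'. The correspondence is irregular, so they are not cognates (the Andenu form has a different source).

no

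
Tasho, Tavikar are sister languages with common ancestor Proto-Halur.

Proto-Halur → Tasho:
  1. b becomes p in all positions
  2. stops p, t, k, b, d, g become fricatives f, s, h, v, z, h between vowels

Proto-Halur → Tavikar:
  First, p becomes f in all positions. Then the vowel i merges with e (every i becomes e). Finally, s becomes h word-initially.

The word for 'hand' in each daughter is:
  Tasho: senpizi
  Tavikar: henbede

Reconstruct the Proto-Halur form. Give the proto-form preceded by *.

*senbidi

Position 1: Tasho has s, Tavikar has h. Taking the neighbouring segments as reconstructed: Tasho s can only go back to *s; Tavikar h could go back to *s or *h — the one source consistent with every daughter is *s.
Position 7: Tasho has i, Tavikar has e. Tasho preserves i here (none of its changes turn any other segment into i), so the proto-segment is *i.
This points to *senbidi. Verify forward in each daughter:
Tasho: start from *senbidi.
  rule 1 (unconditioned shift): senbidi → senpidi
  rule 2 (intervocalic lenition): senpidi → senpizi
  ⇒ Tasho senpizi
Tavikar: *senbidi > senbede > henbede  (by vowel merger, debuccalisation)
No other proto-form is consistent with every reflex, so the reconstruction is *senbidi.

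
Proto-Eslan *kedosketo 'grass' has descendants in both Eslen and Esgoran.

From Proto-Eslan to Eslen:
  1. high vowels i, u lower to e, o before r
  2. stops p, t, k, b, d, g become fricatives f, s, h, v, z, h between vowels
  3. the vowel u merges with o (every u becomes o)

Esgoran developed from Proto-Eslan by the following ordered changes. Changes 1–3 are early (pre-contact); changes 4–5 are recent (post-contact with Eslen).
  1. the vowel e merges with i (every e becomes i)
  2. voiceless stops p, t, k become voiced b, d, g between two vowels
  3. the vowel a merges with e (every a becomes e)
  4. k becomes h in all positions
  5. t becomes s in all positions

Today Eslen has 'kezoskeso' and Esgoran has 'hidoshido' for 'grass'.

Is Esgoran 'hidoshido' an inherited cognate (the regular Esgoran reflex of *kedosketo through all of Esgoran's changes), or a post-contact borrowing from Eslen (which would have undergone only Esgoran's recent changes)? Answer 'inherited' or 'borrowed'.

If inherited, *kedosketo would pass through all of Esgoran's changes:
Esgoran: *kedosketo > kidoskito > kidoskido > hidoshido  (by vowel merger, intervocalic voicing, unconditioned shift)
If borrowed from Eslen 'kezoskeso' after the early changes, it would undergo only the recent ones:
  rule 4 (unconditioned shift): kezoskeso → hezosheso
  rule 5 (unconditioned shift): no change (hezosheso)
  ⇒ as a loan: hezosheso
Esgoran 'hidoshido' matches the inherited outcome exactly, so it is an inherited cognate, not a loan.

inherited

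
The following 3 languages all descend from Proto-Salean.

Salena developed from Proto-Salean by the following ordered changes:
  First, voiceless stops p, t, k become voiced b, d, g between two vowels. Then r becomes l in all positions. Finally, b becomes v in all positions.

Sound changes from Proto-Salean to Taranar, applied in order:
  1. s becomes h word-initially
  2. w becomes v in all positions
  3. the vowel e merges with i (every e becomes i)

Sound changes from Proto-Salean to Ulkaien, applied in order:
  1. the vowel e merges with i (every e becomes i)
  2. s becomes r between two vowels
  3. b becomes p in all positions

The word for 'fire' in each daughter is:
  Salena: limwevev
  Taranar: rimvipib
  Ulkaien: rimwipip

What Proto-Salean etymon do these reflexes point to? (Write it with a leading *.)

Position 1: Salena has l, Taranar has r, Ulkaien has r. Taranar preserves r here (none of its changes turn any other segment into r), so the proto-segment is *r.
Position 4: Salena has w, Taranar has v, Ulkaien has w. Salena preserves w here (none of its changes turn any other segment into w), so the proto-segment is *w.
Position 6: Salena has v, Taranar has p, Ulkaien has p. Taranar preserves p here (none of its changes turn any other segment into p), so the proto-segment is *p.
Continuing position by position gives *rimwepeb; check it forward:
Salena: start from *rimwepeb.
  rule 1 (intervocalic voicing): rimwepeb → rimwebeb
  rule 2 (unconditioned shift): rimwebeb → limwebeb
  rule 3 (unconditioned shift): limwebeb → limwevev
  ⇒ Salena limwevev
Taranar: *rimwepeb > rimvepeb > rimvipib  (by unconditioned shift, vowel merger)
Ulkaien: *rimwepeb
  rimwepeb → rimwipib   [vowel merger]
  rimwipib (rule 2 does not apply)
  rimwipib → rimwipip   [unconditioned shift]
  giving Ulkaien rimwipip.
Only *rimwepeb yields all of Salena limwevev, Taranar rimvipib, Ulkaien rimwipip.

*rimwepeb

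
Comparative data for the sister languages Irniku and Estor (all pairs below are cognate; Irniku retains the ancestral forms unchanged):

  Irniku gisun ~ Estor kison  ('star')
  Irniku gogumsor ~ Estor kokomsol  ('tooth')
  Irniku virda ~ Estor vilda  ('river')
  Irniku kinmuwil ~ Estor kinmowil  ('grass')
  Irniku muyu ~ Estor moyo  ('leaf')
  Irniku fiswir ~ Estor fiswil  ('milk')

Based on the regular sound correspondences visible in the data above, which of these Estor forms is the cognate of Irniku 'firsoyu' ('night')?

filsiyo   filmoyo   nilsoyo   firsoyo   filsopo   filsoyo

filsoyo

virda ~ vilda — Irniku r corresponds to Estor l after a vowel, before a consonant other than r, m, n, p, b, f, v.
muyu ~ moyo — Irniku u corresponds to Estor o word-finally.
Applying these to Irniku 'firsoyu':
  firsoyu → filsoyu   (r→l after a vowel, before a consonant other than r, m, n, p, b, f, v)
  filsoyu → filsoyo   (u→o word-finally)
So the Estor cognate is 'filsoyo'.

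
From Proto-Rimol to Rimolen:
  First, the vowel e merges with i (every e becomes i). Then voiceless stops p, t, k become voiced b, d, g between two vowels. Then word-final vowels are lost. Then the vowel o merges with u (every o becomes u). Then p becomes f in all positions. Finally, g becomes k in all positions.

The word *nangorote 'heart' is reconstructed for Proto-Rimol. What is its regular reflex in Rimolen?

nankurud

Rimolen: *nangorote
  nangorote → nangoroti   [vowel merger]
  nangoroti → nangorodi   [intervocalic voicing]
  nangorodi → nangorod   [apocope]
  nangorod → nangurud   [vowel merger]
  nangurud (rule 5 does not apply)
  nangurud → nankurud   [unconditioned shift]
  giving Rimolen nankurud.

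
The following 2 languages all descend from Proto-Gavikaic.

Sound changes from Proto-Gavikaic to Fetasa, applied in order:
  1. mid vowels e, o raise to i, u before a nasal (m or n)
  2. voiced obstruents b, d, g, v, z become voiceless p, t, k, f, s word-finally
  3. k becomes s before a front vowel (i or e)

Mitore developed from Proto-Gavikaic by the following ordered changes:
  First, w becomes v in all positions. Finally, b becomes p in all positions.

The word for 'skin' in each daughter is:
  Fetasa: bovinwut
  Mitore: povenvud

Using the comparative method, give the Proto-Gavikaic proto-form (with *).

Position 6: Fetasa has w, Mitore has v. Fetasa preserves w here (none of its changes turn any other segment into w), so the proto-segment is *w.
Position 1: Fetasa has b, Mitore has p. Fetasa preserves b here (none of its changes turn any other segment into b), so the proto-segment is *b.
This points to *bovenwud. Verify forward in each daughter:
Fetasa: *bovenwud > bovinwud > bovinwut  (by pre-nasal raising, final devoicing)
Mitore: *bovenwud > bovenvud > povenvud  (by unconditioned shift, unconditioned shift)
*bovenwud is the unique common source.

*bovenwud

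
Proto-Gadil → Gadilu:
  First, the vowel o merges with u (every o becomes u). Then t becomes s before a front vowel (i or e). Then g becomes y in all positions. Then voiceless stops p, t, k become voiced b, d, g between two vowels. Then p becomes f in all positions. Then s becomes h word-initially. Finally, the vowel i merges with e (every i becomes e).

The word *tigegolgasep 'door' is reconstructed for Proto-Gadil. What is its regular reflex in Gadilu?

Gadilu: *tigegolgasep > tigegulgasep > sigegulgasep > siyeyulyasep > siyeyulyasef > hiyeyulyasef > heyeyulyasef  (by vowel merger, palatalisation, unconditioned shift, unconditioned shift, debuccalisation, vowel merger)

heyeyulyasef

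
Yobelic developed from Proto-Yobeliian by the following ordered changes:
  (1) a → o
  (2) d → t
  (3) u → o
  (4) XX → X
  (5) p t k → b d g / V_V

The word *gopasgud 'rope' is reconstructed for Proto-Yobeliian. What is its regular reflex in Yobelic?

gobosgot

Yobelic: *gopasgud > goposgud > goposgut > goposgot > gobosgot  (by vowel merger, unconditioned shift, vowel merger, intervocalic voicing)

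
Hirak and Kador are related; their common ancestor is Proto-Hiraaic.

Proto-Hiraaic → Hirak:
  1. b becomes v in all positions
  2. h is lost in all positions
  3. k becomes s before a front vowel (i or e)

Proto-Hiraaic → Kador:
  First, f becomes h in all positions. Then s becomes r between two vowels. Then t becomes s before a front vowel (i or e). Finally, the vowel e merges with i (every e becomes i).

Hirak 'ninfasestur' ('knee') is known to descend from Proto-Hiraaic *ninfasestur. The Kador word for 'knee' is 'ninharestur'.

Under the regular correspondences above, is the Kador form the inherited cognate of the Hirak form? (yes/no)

Derive the expected Kador reflex of *ninfasestur:
Kador: start from *ninfasestur.
  rule 1 (unconditioned shift): ninfasestur → ninhasestur
  rule 2 (rhotacism): ninhasestur → ninharestur
  rule 3: no change — ninharestur
  rule 4 (vowel merger): ninharestur → ninharistur
  ⇒ Kador ninharistur
The regular Kador reflex would be 'ninharistur', but the attested form is 'ninharestur'. The correspondence is irregular, so they are not cognates (the Kador form has a different source).

no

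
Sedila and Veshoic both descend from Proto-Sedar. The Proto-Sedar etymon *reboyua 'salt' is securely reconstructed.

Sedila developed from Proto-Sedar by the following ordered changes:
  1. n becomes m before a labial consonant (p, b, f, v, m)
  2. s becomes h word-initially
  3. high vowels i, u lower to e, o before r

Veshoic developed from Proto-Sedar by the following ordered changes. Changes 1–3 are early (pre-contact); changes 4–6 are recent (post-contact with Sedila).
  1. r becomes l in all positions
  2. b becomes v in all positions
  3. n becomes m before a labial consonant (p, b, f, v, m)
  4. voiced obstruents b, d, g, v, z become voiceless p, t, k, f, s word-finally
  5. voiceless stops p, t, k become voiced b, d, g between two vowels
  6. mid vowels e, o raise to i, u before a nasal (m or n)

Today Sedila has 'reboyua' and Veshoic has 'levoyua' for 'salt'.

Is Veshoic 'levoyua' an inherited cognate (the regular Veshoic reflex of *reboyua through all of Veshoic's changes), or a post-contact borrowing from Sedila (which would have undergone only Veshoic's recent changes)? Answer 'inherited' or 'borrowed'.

inherited

If inherited, *reboyua would pass through all of Veshoic's changes:
Veshoic: *reboyua
  reboyua → leboyua   [unconditioned shift]
  leboyua → levoyua   [unconditioned shift]
  levoyua (rule 3 does not apply)
  levoyua (rule 4 does not apply)
  levoyua (rule 5 does not apply)
  levoyua (rule 6 does not apply)
  giving Veshoic levoyua.
If borrowed from Sedila 'reboyua' after the early changes, it would undergo only the recent ones:
  rule 4 (final devoicing): no change (reboyua)
  rule 5 (intervocalic voicing): no change (reboyua)
  rule 6 (pre-nasal raising): no change (reboyua)
  ⇒ as a loan: reboyua
Veshoic 'levoyua' matches the inherited outcome exactly, so it is an inherited cognate, not a loan.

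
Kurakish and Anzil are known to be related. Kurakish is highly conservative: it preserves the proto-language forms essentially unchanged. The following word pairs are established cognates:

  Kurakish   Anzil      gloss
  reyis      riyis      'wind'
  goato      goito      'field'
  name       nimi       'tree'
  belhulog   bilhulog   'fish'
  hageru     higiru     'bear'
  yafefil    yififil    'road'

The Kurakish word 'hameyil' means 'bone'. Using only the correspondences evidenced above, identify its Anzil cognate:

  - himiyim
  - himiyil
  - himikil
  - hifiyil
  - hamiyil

name ~ nimi — Kurakish a corresponds to Anzil i after a consonant, before a nasal.
reyis ~ riyis, belhulog ~ bilhulog — Kurakish e corresponds to Anzil i after a consonant, before a consonant other than r, m, n, p, b, f, v.
Applying these to Kurakish 'hameyil':
  hameyil → himeyil   (a→i after a consonant, before a nasal)
  himeyil → himiyil   (e→i after a consonant, before a consonant other than r, m, n, p, b, f, v)
So the Anzil cognate is 'himiyil'.

himiyil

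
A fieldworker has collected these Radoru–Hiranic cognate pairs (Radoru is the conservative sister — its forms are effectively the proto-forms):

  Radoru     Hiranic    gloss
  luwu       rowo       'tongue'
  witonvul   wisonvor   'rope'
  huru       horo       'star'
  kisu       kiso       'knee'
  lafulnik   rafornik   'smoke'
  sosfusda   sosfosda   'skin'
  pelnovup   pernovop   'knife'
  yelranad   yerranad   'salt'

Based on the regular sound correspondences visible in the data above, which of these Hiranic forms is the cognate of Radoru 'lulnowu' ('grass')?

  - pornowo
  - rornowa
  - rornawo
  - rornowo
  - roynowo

luwu ~ rowo — Radoru l corresponds to Hiranic r word-initially before a back vowel.
luwu ~ rowo, witonvul ~ wisonvor — Radoru u corresponds to Hiranic o after a consonant, before a consonant other than r, m, n, p, b, f, v.
lafulnik ~ rafornik, pelnovup ~ pernovop — Radoru l corresponds to Hiranic r after a vowel, before a nasal.
luwu ~ rowo, huru ~ horo — Radoru u corresponds to Hiranic o word-finally.
Applying these to Radoru 'lulnowu':
  lulnowu → rulnowu   (l→r word-initially before a back vowel)
  rulnowu → rolnowu   (u→o after a consonant, before a consonant other than r, m, n, p, b, f, v)
  rolnowu → rornowu   (l→r after a vowel, before a nasal)
  rornowu → rornowo   (u→o word-finally)
So the Hiranic cognate is 'rornowo'.

rornowo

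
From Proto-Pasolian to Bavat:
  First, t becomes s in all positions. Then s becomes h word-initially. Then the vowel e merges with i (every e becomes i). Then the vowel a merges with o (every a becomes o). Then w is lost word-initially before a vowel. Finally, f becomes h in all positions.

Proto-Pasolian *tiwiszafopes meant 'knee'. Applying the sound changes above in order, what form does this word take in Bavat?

hiwiszohopis

Bavat: start from *tiwiszafopes.
  rule 1 (unconditioned shift): tiwiszafopes → siwiszafopes
  rule 2 (debuccalisation): siwiszafopes → hiwiszafopes
  rule 3 (vowel merger): hiwiszafopes → hiwiszafopis
  rule 4 (vowel merger): hiwiszafopis → hiwiszofopis
  rule 5: no change — hiwiszofopis
  rule 6 (unconditioned shift): hiwiszofopis → hiwiszohopis
  ⇒ Bavat hiwiszohopis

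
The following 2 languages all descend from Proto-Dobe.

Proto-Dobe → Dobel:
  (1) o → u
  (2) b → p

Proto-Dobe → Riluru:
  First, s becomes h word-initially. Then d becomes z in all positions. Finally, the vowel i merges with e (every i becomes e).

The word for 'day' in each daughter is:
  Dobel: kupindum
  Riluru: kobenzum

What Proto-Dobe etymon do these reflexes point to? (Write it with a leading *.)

*kobindum

Position 2: Dobel has u, Riluru has o. Riluru preserves o here (none of its changes turn any other segment into o), so the proto-segment is *o.
Position 4: Dobel has i, Riluru has e. Dobel preserves i here (none of its changes turn any other segment into i), so the proto-segment is *i.
Position 6: Dobel has d, Riluru has z. Dobel preserves d here (none of its changes turn any other segment into d), so the proto-segment is *d.
Continuing position by position gives *kobindum; check it forward:
Dobel: *kobindum > kubindum > kupindum  (by vowel merger, unconditioned shift)
Riluru: start from *kobindum.
  rule 1: no change — kobindum
  rule 2 (unconditioned shift): kobindum → kobinzum
  rule 3 (vowel merger): kobinzum → kobenzum
  ⇒ Riluru kobenzum
No other proto-form is consistent with every reflex, so the reconstruction is *kobindum.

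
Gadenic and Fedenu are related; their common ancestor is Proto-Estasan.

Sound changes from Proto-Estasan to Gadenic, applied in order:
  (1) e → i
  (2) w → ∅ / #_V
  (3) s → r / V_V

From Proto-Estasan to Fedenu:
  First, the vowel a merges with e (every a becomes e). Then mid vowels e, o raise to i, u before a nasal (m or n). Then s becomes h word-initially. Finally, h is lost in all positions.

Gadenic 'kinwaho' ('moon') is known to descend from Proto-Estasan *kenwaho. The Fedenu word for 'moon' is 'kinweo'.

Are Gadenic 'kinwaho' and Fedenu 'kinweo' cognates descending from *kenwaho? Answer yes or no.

yes

Derive the expected Fedenu reflex of *kenwaho:
Fedenu: start from *kenwaho.
  rule 1 (vowel merger): kenwaho → kenweho
  rule 2 (pre-nasal raising): kenweho → kinweho
  rule 3: no change — kinweho
  rule 4 (h-loss): kinweho → kinweo
  ⇒ Fedenu kinweo
Fedenu 'kinweo' matches the regular reflex exactly, so the pair is cognate.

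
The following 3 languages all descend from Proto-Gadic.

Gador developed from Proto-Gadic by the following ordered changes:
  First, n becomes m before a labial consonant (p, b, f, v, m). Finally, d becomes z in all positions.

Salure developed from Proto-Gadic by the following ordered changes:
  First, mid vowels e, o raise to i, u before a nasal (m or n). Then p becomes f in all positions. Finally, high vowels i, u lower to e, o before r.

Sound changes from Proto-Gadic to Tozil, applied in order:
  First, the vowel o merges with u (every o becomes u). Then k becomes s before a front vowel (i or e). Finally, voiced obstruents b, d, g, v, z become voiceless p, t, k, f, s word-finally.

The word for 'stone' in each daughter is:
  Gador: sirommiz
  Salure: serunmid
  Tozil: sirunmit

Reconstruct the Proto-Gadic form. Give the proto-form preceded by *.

*sironmid

Position 8: Gador has z, Salure has d, Tozil has t. Salure preserves d here (none of its changes turn any other segment into d), so the proto-segment is *d.
Position 2: Gador has i, Salure has e, Tozil has i. Gador preserves i here (none of its changes turn any other segment into i), so the proto-segment is *i.
Position 4: Gador has o, Salure has u, Tozil has u. Gador preserves o here (none of its changes turn any other segment into o), so the proto-segment is *o.
Continuing position by position gives *sironmid; check it forward:
Gador: start from *sironmid.
  rule 1 (nasal place assimilation): sironmid → sirommid
  rule 2 (unconditioned shift): sirommid → sirommiz
  ⇒ Gador sirommiz
Salure: *sironmid > sirunmid > serunmid  (by pre-nasal raising, pre-rhotic lowering)
Tozil: *sironmid > sirunmid > sirunmit  (by vowel merger, final devoicing)
Only *sironmid yields all of Gador sirommiz, Salure serunmid, Tozil sirunmit.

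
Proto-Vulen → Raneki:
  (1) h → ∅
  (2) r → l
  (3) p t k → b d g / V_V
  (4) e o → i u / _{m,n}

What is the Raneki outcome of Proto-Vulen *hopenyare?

Raneki: *hopenyare > openyare > openyale > obenyale > obinyale  (by h-loss, unconditioned shift, intervocalic voicing, pre-nasal raising)

obinyale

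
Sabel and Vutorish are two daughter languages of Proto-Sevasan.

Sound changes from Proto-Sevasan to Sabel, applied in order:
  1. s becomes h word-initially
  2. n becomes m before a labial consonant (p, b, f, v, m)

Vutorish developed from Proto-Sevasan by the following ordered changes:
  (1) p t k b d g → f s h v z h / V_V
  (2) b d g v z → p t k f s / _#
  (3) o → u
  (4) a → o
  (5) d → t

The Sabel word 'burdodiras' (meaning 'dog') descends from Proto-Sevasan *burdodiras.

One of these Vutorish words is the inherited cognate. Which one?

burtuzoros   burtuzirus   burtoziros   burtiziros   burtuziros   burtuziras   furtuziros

Vutorish: *burdodiras
  burdodiras → burdoziras   [intervocalic lenition]
  burdoziras (rule 2 does not apply)
  burdoziras → burduziras   [vowel merger]
  burduziras → burduziros   [vowel merger]
  burduziros → burtuziros   [unconditioned shift]
  giving Vutorish burtuziros.

burtuziros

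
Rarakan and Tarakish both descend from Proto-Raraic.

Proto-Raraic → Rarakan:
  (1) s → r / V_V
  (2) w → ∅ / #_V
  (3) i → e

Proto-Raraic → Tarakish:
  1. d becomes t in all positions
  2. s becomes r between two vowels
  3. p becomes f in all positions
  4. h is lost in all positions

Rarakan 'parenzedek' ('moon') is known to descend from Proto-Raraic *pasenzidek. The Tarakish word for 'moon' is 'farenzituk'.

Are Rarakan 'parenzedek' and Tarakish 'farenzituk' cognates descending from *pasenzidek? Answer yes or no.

Derive the expected Tarakish reflex of *pasenzidek:
Tarakish: start from *pasenzidek.
  rule 1 (unconditioned shift): pasenzidek → pasenzitek
  rule 2 (rhotacism): pasenzitek → parenzitek
  rule 3 (unconditioned shift): parenzitek → farenzitek
  rule 4: no change — farenzitek
  ⇒ Tarakish farenzitek
The regular Tarakish reflex would be 'farenzitek', but the attested form is 'farenzituk'. The correspondence is irregular, so they are not cognates (the Tarakish form has a different source).

no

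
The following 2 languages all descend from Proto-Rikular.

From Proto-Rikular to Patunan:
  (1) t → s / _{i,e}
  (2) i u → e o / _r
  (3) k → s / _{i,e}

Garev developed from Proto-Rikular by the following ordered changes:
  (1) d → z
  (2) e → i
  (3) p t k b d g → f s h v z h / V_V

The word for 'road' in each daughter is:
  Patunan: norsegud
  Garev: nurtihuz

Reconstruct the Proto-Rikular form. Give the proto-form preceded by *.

*nurtegud

Position 6: Patunan has g, Garev has h. Patunan preserves g here (none of its changes turn any other segment into g), so the proto-segment is *g.
Position 4: Patunan has s, Garev has t. Garev preserves t here (none of its changes turn any other segment into t), so the proto-segment is *t.
Position 8: Patunan has d, Garev has z. Patunan preserves d here (none of its changes turn any other segment into d), so the proto-segment is *d.
Verify the candidate proto-form against each daughter:
Patunan: start from *nurtegud.
  rule 1 (palatalisation): nurtegud → nursegud
  rule 2 (pre-rhotic lowering): nursegud → norsegud
  rule 3: no change — norsegud
  ⇒ Patunan norsegud
Garev: start from *nurtegud.
  rule 1 (unconditioned shift): nurtegud → nurteguz
  rule 2 (vowel merger): nurteguz → nurtiguz
  rule 3 (intervocalic lenition): nurtiguz → nurtihuz
  ⇒ Garev nurtihuz
*nurtegud is the unique common source.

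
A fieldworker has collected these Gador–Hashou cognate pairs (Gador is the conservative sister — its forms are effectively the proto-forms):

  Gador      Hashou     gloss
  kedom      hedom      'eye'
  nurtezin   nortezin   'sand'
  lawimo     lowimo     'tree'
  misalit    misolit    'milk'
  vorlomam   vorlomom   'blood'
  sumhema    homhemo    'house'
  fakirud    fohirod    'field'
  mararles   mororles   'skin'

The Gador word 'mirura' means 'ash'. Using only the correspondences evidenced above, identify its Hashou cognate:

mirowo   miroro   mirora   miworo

miroro

nurtezin ~ nortezin — Gador u corresponds to Hashou o after a consonant, before r.
sumhema ~ homhemo — Gador a corresponds to Hashou o word-finally.
Applying these to Gador 'mirura':
  mirura → mirora   (u→o after a consonant, before r)
  mirora → miroro   (a→o word-finally)
So the Hashou cognate is 'miroro'.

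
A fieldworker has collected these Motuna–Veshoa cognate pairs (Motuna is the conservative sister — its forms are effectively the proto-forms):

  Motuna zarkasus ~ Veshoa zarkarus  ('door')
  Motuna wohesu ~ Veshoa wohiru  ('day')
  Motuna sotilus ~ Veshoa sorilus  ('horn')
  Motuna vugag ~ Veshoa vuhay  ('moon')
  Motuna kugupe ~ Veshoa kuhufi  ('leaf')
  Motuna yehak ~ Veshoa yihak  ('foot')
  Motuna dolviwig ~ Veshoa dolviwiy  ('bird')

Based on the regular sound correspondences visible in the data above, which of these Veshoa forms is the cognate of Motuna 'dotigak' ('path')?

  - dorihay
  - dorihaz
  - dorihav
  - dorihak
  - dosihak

sotilus ~ sorilus — Motuna t corresponds to Veshoa r between vowels (before a front vowel).
vugag ~ vuhay — Motuna g corresponds to Veshoa h between vowels (before a back vowel).
Applying these to Motuna 'dotigak':
  dotigak → dorigak   (t→r between vowels (before a front vowel))
  dorigak → dorihak   (g→h between vowels (before a back vowel))
So the Veshoa cognate is 'dorihak'.

dorihak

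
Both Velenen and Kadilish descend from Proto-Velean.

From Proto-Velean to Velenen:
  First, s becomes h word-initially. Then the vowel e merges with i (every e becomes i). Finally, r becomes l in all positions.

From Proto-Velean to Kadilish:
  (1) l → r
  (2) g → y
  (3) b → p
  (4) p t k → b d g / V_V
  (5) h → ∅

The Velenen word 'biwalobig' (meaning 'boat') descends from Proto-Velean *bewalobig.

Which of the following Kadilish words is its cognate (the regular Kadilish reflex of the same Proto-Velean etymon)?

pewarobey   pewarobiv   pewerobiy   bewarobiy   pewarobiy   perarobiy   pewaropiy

pewarobiy

Kadilish: *bewalobig
  bewalobig → bewarobig   [unconditioned shift]
  bewarobig → bewarobiy   [unconditioned shift]
  bewarobiy → pewaropiy   [unconditioned shift]
  pewaropiy → pewarobiy   [intervocalic voicing]
  pewarobiy (rule 5 does not apply)
  giving Kadilish pewarobiy.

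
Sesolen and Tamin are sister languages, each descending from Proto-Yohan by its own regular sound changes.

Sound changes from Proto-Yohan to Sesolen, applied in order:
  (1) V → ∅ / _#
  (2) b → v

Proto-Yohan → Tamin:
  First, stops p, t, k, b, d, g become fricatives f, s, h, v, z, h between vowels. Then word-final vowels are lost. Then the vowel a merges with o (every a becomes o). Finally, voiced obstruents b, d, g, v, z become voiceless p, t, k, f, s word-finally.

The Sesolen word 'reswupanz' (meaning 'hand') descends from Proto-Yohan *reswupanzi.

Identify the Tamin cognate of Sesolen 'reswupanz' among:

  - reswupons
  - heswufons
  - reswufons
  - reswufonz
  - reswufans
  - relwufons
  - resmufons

Tamin: start from *reswupanzi.
  rule 1 (intervocalic lenition): reswupanzi → reswufanzi
  rule 2 (apocope): reswufanzi → reswufanz
  rule 3 (vowel merger): reswufanz → reswufonz
  rule 4 (final devoicing): reswufonz → reswufons
  ⇒ Tamin reswufons
Among the options, 'reswufons' alone shows every Tamin change applied in order.

reswufons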